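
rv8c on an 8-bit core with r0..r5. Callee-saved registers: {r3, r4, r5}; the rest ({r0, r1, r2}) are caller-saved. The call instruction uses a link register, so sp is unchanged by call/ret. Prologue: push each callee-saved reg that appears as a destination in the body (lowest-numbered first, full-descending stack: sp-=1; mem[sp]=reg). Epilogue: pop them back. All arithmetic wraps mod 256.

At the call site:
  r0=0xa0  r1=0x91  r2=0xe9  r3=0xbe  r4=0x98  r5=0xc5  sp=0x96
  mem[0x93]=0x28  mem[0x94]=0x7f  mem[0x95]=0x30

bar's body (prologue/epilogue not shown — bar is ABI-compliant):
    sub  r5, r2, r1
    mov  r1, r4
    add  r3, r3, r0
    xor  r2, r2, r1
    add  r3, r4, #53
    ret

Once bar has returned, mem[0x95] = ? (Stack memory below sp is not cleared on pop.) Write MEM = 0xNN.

prologue: push r3 -> mem[0x95]=0xbe, sp=0x95
prologue: push r5 -> mem[0x94]=0xc5, sp=0x94
body[0] sub  r5, r2, r1 -> r5=0x58
body[1] mov  r1, r4 -> r1=0x98
body[2] add  r3, r3, r0 -> r3=0x5e
body[3] xor  r2, r2, r1 -> r2=0x71
body[4] add  r3, r4, #53 -> r3=0xcd
epilogue: pop r5=0xc5, sp=0x95
epilogue: pop r3=0xbe, sp=0x96
prologue pushed ['r3', 'r5'] at ['0x95', '0x94']

MEM = 0xbe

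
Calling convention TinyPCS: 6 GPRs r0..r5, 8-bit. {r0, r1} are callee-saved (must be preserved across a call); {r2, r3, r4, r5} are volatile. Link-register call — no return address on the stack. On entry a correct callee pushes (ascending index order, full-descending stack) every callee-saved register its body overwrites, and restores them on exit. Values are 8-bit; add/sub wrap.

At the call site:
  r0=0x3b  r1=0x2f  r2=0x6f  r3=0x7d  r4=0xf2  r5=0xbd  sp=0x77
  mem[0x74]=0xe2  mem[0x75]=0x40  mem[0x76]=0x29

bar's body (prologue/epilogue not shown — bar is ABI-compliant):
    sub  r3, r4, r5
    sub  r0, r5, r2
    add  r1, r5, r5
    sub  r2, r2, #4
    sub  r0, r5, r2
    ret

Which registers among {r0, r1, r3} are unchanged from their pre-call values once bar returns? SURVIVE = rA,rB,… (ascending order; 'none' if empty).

prologue: push r0 -> mem[0x76]=0x3b, sp=0x76
prologue: push r1 -> mem[0x75]=0x2f, sp=0x75
body[0] sub  r3, r4, r5 -> r3=0x35
body[1] sub  r0, r5, r2 -> r0=0x4e
body[2] add  r1, r5, r5 -> r1=0x7a
body[3] sub  r2, r2, #4 -> r2=0x6b
body[4] sub  r0, r5, r2 -> r0=0x52
epilogue: pop r1=0x2f, sp=0x76
epilogue: pop r0=0x3b, sp=0x77
r0: callee-saved, written=True
r1: callee-saved, written=True
r3: caller-saved, written=True

SURVIVE = r0,r1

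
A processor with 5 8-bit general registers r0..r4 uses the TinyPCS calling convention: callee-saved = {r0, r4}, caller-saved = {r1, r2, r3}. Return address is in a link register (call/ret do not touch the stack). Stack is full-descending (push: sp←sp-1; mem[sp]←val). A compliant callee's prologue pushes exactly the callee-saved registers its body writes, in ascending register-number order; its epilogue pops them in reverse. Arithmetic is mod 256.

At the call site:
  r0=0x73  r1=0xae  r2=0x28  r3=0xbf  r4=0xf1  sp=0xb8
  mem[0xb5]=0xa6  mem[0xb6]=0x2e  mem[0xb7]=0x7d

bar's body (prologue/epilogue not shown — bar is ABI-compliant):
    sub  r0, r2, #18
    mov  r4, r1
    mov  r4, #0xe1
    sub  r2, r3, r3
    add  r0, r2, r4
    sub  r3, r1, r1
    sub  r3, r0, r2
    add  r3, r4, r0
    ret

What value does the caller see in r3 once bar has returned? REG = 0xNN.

prologue: push r0 → mem[0xb7]=0x73, sp=0xb7
prologue: push r4 → mem[0xb6]=0xf1, sp=0xb6
body[0] sub  r0, r2, #18 → r0=0x16
body[1] mov  r4, r1 → r4=0xae
body[2] mov  r4, #0xe1 → r4=0xe1
body[3] sub  r2, r3, r3 → r2=0x00
body[4] add  r0, r2, r4 → r0=0xe1
body[5] sub  r3, r1, r1 → r3=0x00
body[6] sub  r3, r0, r2 → r3=0xe1
body[7] add  r3, r4, r0 → r3=0xc2
epilogue: pop r4=0xf1, sp=0xb7
epilogue: pop r0=0x73, sp=0xb8
r3 is caller-saved → body value

REG = 0xc2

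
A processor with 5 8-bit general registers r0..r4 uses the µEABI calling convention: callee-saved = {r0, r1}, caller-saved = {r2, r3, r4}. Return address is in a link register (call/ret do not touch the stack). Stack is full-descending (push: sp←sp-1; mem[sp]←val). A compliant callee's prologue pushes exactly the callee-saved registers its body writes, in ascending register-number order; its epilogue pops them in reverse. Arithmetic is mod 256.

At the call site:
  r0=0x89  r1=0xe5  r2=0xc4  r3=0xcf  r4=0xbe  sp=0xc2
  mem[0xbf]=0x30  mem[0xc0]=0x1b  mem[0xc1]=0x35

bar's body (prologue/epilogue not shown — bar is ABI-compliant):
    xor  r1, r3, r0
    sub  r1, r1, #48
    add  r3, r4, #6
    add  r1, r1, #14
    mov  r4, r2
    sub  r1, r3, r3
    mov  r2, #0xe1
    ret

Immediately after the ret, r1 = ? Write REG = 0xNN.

prologue: push r1 -> mem[0xc1]=0xe5, sp=0xc1
body[0] xor  r1, r3, r0 -> r1=0x46
body[1] sub  r1, r1, #48 -> r1=0x16
body[2] add  r3, r4, #6 -> r3=0xc4
body[3] add  r1, r1, #14 -> r1=0x24
body[4] mov  r4, r2 -> r4=0xc4
body[5] sub  r1, r3, r3 -> r1=0x00
body[6] mov  r2, #0xe1 -> r2=0xe1
epilogue: pop r1=0xe5, sp=0xc2
r1 is callee-saved -> restored

REG = 0xe5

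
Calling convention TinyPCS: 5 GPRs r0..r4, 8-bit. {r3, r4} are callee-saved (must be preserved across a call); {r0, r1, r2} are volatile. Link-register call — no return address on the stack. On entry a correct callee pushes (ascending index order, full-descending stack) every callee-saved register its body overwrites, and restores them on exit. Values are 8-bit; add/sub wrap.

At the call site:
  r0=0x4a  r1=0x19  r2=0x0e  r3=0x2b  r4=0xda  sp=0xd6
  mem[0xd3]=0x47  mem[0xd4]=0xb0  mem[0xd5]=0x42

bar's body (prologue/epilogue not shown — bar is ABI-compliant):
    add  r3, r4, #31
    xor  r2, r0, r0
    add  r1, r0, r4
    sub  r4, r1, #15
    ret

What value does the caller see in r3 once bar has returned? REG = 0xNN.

prologue: push r3 → mem[0xd5]=0x2b, sp=0xd5
prologue: push r4 → mem[0xd4]=0xda, sp=0xd4
body[0] add  r3, r4, #31 → r3=0xf9
body[1] xor  r2, r0, r0 → r2=0x00
body[2] add  r1, r0, r4 → r1=0x24
body[3] sub  r4, r1, #15 → r4=0x15
epilogue: pop r4=0xda, sp=0xd5
epilogue: pop r3=0x2b, sp=0xd6
r3 is callee-saved → restored

REG = 0x2b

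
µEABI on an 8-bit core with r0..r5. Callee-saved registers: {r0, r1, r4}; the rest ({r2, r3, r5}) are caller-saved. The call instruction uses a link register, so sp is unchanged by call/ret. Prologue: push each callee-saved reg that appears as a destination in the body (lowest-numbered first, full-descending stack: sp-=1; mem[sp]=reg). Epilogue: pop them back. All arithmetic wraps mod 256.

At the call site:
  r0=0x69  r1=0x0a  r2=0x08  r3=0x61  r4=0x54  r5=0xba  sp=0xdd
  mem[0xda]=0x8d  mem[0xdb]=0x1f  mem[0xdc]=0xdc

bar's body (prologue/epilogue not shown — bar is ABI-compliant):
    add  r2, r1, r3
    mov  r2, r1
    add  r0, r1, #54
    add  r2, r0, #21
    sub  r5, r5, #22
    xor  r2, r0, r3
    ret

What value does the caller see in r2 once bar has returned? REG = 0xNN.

REG = 0x21

prologue: push r0 → mem[0xdc]=0x69, sp=0xdc
body[0] add  r2, r1, r3 → r2=0x6b
body[1] mov  r2, r1 → r2=0x0a
body[2] add  r0, r1, #54 → r0=0x40
body[3] add  r2, r0, #21 → r2=0x55
body[4] sub  r5, r5, #22 → r5=0xa4
body[5] xor  r2, r0, r3 → r2=0x21
epilogue: pop r0=0x69, sp=0xdd
r2 is caller-saved → body value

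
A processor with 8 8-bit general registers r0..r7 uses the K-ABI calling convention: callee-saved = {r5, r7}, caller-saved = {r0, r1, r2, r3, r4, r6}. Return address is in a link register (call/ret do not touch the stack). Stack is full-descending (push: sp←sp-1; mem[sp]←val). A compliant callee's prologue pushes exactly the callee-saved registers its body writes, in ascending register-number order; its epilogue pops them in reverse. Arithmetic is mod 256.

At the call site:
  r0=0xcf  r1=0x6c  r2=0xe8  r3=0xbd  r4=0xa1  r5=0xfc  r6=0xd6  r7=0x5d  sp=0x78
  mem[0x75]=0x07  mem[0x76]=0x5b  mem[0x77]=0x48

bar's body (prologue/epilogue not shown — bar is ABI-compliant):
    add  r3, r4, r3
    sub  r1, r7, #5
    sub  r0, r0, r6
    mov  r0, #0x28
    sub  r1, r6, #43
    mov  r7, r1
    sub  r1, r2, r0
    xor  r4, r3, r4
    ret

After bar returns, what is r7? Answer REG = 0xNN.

prologue: push r7 -> mem[0x77]=0x5d, sp=0x77
body[0] add  r3, r4, r3 -> r3=0x5e
body[1] sub  r1, r7, #5 -> r1=0x58
body[2] sub  r0, r0, r6 -> r0=0xf9
body[3] mov  r0, #0x28 -> r0=0x28
body[4] sub  r1, r6, #43 -> r1=0xab
body[5] mov  r7, r1 -> r7=0xab
body[6] sub  r1, r2, r0 -> r1=0xc0
body[7] xor  r4, r3, r4 -> r4=0xff
epilogue: pop r7=0x5d, sp=0x78
r7 is callee-saved -> restored

REG = 0x5d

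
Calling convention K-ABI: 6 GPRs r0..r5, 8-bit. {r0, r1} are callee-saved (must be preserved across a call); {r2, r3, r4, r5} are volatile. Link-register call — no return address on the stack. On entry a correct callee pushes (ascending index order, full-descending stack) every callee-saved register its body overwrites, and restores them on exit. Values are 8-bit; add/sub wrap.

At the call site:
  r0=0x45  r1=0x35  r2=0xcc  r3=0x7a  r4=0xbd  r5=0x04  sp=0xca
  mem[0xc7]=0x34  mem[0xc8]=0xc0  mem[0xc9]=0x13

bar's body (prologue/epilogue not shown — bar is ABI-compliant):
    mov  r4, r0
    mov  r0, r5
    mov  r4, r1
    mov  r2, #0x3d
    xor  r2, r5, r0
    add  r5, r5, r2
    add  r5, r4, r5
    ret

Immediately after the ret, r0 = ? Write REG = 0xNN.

prologue: push r0 -> mem[0xc9]=0x45, sp=0xc9
body[0] mov  r4, r0 -> r4=0x45
body[1] mov  r0, r5 -> r0=0x04
body[2] mov  r4, r1 -> r4=0x35
body[3] mov  r2, #0x3d -> r2=0x3d
body[4] xor  r2, r5, r0 -> r2=0x00
body[5] add  r5, r5, r2 -> r5=0x04
body[6] add  r5, r4, r5 -> r5=0x39
epilogue: pop r0=0x45, sp=0xca
r0 is callee-saved -> restored

REG = 0x45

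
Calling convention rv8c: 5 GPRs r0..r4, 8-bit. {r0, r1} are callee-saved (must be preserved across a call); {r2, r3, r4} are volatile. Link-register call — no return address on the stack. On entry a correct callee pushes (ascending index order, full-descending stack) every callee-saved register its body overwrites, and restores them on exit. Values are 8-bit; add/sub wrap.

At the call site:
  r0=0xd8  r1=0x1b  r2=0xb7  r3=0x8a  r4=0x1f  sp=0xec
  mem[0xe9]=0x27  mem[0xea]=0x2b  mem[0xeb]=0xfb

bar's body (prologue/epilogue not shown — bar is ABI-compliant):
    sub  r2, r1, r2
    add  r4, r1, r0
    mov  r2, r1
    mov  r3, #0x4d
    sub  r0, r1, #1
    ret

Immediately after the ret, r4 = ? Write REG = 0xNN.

prologue: push r0 -> mem[0xeb]=0xd8, sp=0xeb
body[0] sub  r2, r1, r2 -> r2=0x64
body[1] add  r4, r1, r0 -> r4=0xf3
body[2] mov  r2, r1 -> r2=0x1b
body[3] mov  r3, #0x4d -> r3=0x4d
body[4] sub  r0, r1, #1 -> r0=0x1a
epilogue: pop r0=0xd8, sp=0xec
r4 is caller-saved -> body value

REG = 0xf3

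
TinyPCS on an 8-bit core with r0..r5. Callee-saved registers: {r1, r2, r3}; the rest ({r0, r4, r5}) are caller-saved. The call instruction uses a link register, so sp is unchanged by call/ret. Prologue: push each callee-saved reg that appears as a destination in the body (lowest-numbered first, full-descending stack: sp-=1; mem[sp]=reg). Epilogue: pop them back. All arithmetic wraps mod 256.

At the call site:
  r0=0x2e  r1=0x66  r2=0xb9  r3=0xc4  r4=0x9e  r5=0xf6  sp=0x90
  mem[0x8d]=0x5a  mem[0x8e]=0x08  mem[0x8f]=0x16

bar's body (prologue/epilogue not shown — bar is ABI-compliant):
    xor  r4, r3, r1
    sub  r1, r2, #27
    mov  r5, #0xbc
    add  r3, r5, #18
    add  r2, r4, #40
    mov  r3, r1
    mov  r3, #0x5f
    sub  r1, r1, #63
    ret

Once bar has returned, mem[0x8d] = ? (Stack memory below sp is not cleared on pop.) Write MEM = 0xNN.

MEM = 0xc4

prologue: push r1 -> mem[0x8f]=0x66, sp=0x8f
prologue: push r2 -> mem[0x8e]=0xb9, sp=0x8e
prologue: push r3 -> mem[0x8d]=0xc4, sp=0x8d
body[0] xor  r4, r3, r1 -> r4=0xa2
body[1] sub  r1, r2, #27 -> r1=0x9e
body[2] mov  r5, #0xbc -> r5=0xbc
body[3] add  r3, r5, #18 -> r3=0xce
body[4] add  r2, r4, #40 -> r2=0xca
body[5] mov  r3, r1 -> r3=0x9e
body[6] mov  r3, #0x5f -> r3=0x5f
body[7] sub  r1, r1, #63 -> r1=0x5f
epilogue: pop r3=0xc4, sp=0x8e
epilogue: pop r2=0xb9, sp=0x8f
epilogue: pop r1=0x66, sp=0x90
prologue pushed ['r1', 'r2', 'r3'] at ['0x8f', '0x8e', '0x8d']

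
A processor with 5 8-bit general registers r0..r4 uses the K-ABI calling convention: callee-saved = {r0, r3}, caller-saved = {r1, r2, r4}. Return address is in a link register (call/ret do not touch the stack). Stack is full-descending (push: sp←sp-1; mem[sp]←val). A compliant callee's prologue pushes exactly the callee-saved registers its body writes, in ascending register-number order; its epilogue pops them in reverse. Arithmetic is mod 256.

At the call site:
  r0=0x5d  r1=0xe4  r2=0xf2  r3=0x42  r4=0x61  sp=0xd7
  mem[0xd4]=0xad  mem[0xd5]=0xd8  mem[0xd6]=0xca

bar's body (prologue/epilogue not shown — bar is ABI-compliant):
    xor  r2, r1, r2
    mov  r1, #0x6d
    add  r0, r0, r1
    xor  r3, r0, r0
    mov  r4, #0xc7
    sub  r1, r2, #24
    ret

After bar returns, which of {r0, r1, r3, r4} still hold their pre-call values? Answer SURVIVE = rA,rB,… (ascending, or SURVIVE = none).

SURVIVE = r0,r3

prologue: push r0 -> mem[0xd6]=0x5d, sp=0xd6
prologue: push r3 -> mem[0xd5]=0x42, sp=0xd5
body[0] xor  r2, r1, r2 -> r2=0x16
body[1] mov  r1, #0x6d -> r1=0x6d
body[2] add  r0, r0, r1 -> r0=0xca
body[3] xor  r3, r0, r0 -> r3=0x00
body[4] mov  r4, #0xc7 -> r4=0xc7
body[5] sub  r1, r2, #24 -> r1=0xfe
epilogue: pop r3=0x42, sp=0xd6
epilogue: pop r0=0x5d, sp=0xd7
r0: callee-saved, written=True
r1: caller-saved, written=True
r3: callee-saved, written=True
r4: caller-saved, written=True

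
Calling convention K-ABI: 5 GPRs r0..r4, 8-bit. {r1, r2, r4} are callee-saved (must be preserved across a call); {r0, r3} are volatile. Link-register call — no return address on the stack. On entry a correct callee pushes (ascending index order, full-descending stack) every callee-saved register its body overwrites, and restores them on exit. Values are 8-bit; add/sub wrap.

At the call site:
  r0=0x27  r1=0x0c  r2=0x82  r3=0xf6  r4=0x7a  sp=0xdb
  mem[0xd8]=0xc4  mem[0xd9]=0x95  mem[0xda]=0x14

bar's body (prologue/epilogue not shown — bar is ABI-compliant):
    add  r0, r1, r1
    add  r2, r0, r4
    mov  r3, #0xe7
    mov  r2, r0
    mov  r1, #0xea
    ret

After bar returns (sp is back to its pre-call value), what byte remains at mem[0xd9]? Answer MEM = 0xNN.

MEM = 0x82

prologue: push r1 → mem[0xda]=0x0c, sp=0xda
prologue: push r2 → mem[0xd9]=0x82, sp=0xd9
body[0] add  r0, r1, r1 → r0=0x18
body[1] add  r2, r0, r4 → r2=0x92
body[2] mov  r3, #0xe7 → r3=0xe7
body[3] mov  r2, r0 → r2=0x18
body[4] mov  r1, #0xea → r1=0xea
epilogue: pop r2=0x82, sp=0xda
epilogue: pop r1=0x0c, sp=0xdb
prologue pushed ['r1', 'r2'] at ['0xda', '0xd9']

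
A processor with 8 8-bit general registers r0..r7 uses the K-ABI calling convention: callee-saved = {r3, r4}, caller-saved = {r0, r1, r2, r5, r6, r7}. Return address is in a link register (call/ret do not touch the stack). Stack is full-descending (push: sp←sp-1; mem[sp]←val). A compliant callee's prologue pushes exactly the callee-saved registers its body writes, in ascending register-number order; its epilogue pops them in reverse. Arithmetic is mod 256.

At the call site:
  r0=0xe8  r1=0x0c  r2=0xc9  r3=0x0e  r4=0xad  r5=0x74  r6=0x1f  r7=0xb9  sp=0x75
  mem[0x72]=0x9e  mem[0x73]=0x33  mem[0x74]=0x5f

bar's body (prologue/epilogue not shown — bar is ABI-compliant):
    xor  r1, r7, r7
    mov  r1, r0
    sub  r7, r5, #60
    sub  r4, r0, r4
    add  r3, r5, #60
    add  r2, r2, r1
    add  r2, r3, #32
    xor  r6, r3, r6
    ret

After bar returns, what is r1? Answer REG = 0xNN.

prologue: push r3 → mem[0x74]=0x0e, sp=0x74
prologue: push r4 → mem[0x73]=0xad, sp=0x73
body[0] xor  r1, r7, r7 → r1=0x00
body[1] mov  r1, r0 → r1=0xe8
body[2] sub  r7, r5, #60 → r7=0x38
body[3] sub  r4, r0, r4 → r4=0x3b
body[4] add  r3, r5, #60 → r3=0xb0
body[5] add  r2, r2, r1 → r2=0xb1
body[6] add  r2, r3, #32 → r2=0xd0
body[7] xor  r6, r3, r6 → r6=0xaf
epilogue: pop r4=0xad, sp=0x74
epilogue: pop r3=0x0e, sp=0x75
r1 is caller-saved → body value

REG = 0xe8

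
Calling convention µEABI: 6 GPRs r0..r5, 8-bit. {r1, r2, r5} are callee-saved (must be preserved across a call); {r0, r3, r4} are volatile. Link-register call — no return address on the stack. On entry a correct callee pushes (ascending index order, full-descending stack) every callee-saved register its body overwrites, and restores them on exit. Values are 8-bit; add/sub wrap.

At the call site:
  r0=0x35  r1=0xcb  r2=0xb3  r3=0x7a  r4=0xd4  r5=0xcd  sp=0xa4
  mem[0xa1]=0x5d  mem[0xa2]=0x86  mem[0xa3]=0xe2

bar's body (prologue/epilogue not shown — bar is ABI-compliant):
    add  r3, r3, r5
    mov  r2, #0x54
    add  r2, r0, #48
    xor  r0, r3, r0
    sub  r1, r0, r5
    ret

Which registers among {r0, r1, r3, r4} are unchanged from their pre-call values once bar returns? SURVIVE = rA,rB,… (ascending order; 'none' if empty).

prologue: push r1 -> mem[0xa3]=0xcb, sp=0xa3
prologue: push r2 -> mem[0xa2]=0xb3, sp=0xa2
body[0] add  r3, r3, r5 -> r3=0x47
body[1] mov  r2, #0x54 -> r2=0x54
body[2] add  r2, r0, #48 -> r2=0x65
body[3] xor  r0, r3, r0 -> r0=0x72
body[4] sub  r1, r0, r5 -> r1=0xa5
epilogue: pop r2=0xb3, sp=0xa3
epilogue: pop r1=0xcb, sp=0xa4
r0: caller-saved, written=True
r1: callee-saved, written=True
r3: caller-saved, written=True
r4: caller-saved, written=False

SURVIVE = r1,r4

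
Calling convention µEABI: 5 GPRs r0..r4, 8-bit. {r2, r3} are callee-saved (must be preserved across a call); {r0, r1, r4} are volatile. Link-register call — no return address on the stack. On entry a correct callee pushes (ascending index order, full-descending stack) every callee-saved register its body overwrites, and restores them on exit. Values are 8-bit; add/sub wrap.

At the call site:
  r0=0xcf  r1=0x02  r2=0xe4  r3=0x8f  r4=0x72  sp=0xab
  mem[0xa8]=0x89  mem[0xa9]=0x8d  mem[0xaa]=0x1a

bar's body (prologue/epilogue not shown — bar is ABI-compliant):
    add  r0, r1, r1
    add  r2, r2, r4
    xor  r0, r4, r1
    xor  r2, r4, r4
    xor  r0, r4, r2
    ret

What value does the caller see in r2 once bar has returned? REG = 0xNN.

prologue: push r2 -> mem[0xaa]=0xe4, sp=0xaa
body[0] add  r0, r1, r1 -> r0=0x04
body[1] add  r2, r2, r4 -> r2=0x56
body[2] xor  r0, r4, r1 -> r0=0x70
body[3] xor  r2, r4, r4 -> r2=0x00
body[4] xor  r0, r4, r2 -> r0=0x72
epilogue: pop r2=0xe4, sp=0xab
r2 is callee-saved -> restored

REG = 0xe4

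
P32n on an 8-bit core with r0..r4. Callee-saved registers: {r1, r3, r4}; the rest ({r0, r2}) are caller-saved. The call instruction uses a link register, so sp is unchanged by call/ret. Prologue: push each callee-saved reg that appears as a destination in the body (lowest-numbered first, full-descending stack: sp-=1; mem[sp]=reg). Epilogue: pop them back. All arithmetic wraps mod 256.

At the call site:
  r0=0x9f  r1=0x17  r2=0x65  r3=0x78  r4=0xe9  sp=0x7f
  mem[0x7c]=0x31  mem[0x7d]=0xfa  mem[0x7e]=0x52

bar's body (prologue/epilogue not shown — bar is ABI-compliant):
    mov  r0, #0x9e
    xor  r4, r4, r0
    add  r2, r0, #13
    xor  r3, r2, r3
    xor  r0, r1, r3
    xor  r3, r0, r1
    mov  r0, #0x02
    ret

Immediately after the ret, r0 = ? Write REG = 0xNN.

REG = 0x02

prologue: push r3 -> mem[0x7e]=0x78, sp=0x7e
prologue: push r4 -> mem[0x7d]=0xe9, sp=0x7d
body[0] mov  r0, #0x9e -> r0=0x9e
body[1] xor  r4, r4, r0 -> r4=0x77
body[2] add  r2, r0, #13 -> r2=0xab
body[3] xor  r3, r2, r3 -> r3=0xd3
body[4] xor  r0, r1, r3 -> r0=0xc4
body[5] xor  r3, r0, r1 -> r3=0xd3
body[6] mov  r0, #0x02 -> r0=0x02
epilogue: pop r4=0xe9, sp=0x7e
epilogue: pop r3=0x78, sp=0x7f
r0 is caller-saved -> body value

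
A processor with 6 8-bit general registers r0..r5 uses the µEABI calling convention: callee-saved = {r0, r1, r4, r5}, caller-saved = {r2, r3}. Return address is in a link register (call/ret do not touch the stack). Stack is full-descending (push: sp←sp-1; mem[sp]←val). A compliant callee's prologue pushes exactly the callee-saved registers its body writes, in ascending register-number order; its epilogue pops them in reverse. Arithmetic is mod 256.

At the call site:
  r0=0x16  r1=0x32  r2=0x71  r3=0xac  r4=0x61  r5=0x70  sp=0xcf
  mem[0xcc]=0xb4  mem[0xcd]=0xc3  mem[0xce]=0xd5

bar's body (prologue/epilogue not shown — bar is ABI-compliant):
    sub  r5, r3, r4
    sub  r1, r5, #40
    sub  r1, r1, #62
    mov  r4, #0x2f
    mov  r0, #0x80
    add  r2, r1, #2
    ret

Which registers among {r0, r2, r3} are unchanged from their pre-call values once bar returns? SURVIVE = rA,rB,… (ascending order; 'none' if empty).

SURVIVE = r0,r3

prologue: push r0 → mem[0xce]=0x16, sp=0xce
prologue: push r1 → mem[0xcd]=0x32, sp=0xcd
prologue: push r4 → mem[0xcc]=0x61, sp=0xcc
prologue: push r5 → mem[0xcb]=0x70, sp=0xcb
body[0] sub  r5, r3, r4 → r5=0x4b
body[1] sub  r1, r5, #40 → r1=0x23
body[2] sub  r1, r1, #62 → r1=0xe5
body[3] mov  r4, #0x2f → r4=0x2f
body[4] mov  r0, #0x80 → r0=0x80
body[5] add  r2, r1, #2 → r2=0xe7
epilogue: pop r5=0x70, sp=0xcc
epilogue: pop r4=0x61, sp=0xcd
epilogue: pop r1=0x32, sp=0xce
epilogue: pop r0=0x16, sp=0xcf
r0: callee-saved, written=True
r2: caller-saved, written=True
r3: caller-saved, written=False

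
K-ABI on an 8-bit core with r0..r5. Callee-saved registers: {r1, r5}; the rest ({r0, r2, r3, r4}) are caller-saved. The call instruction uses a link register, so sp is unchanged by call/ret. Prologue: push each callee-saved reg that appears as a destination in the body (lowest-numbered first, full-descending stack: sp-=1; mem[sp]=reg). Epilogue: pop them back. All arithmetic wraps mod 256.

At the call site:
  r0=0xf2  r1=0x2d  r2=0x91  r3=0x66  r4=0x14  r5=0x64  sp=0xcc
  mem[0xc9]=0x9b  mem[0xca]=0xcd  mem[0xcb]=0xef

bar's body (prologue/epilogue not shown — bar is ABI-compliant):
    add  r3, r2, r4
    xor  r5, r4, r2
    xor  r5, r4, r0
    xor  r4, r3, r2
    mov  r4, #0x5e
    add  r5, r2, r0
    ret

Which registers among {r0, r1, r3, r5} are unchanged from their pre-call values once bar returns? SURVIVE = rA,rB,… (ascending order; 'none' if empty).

prologue: push r5 -> mem[0xcb]=0x64, sp=0xcb
body[0] add  r3, r2, r4 -> r3=0xa5
body[1] xor  r5, r4, r2 -> r5=0x85
body[2] xor  r5, r4, r0 -> r5=0xe6
body[3] xor  r4, r3, r2 -> r4=0x34
body[4] mov  r4, #0x5e -> r4=0x5e
body[5] add  r5, r2, r0 -> r5=0x83
epilogue: pop r5=0x64, sp=0xcc
r0: caller-saved, written=False
r1: callee-saved, written=False
r3: caller-saved, written=True
r5: callee-saved, written=True

SURVIVE = r0,r1,r5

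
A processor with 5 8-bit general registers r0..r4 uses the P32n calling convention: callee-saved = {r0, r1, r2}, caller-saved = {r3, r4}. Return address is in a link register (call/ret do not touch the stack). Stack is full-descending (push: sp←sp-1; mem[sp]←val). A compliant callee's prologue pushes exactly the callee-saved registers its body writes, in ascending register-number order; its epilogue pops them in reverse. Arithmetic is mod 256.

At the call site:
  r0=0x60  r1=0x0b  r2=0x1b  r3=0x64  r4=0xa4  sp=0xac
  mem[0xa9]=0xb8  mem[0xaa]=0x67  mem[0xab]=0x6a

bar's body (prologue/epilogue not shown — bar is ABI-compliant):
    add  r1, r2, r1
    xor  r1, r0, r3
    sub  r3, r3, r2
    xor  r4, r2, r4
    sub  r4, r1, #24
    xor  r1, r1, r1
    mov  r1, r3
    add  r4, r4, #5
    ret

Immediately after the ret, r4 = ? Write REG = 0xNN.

prologue: push r1 -> mem[0xab]=0x0b, sp=0xab
body[0] add  r1, r2, r1 -> r1=0x26
body[1] xor  r1, r0, r3 -> r1=0x04
body[2] sub  r3, r3, r2 -> r3=0x49
body[3] xor  r4, r2, r4 -> r4=0xbf
body[4] sub  r4, r1, #24 -> r4=0xec
body[5] xor  r1, r1, r1 -> r1=0x00
body[6] mov  r1, r3 -> r1=0x49
body[7] add  r4, r4, #5 -> r4=0xf1
epilogue: pop r1=0x0b, sp=0xac
r4 is caller-saved -> body value

REG = 0xf1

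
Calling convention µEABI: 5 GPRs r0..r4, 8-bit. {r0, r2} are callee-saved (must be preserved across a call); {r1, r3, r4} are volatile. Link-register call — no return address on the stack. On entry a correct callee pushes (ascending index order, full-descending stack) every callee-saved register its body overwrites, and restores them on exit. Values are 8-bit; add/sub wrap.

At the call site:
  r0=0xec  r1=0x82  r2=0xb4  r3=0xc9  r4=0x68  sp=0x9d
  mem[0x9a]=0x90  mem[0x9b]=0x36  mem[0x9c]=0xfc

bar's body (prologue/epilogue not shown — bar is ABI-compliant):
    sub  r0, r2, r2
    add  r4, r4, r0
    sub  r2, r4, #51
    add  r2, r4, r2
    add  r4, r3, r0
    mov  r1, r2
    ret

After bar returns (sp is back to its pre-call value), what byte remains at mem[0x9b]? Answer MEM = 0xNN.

MEM = 0xb4

prologue: push r0 -> mem[0x9c]=0xec, sp=0x9c
prologue: push r2 -> mem[0x9b]=0xb4, sp=0x9b
body[0] sub  r0, r2, r2 -> r0=0x00
body[1] add  r4, r4, r0 -> r4=0x68
body[2] sub  r2, r4, #51 -> r2=0x35
body[3] add  r2, r4, r2 -> r2=0x9d
body[4] add  r4, r3, r0 -> r4=0xc9
body[5] mov  r1, r2 -> r1=0x9d
epilogue: pop r2=0xb4, sp=0x9c
epilogue: pop r0=0xec, sp=0x9d
prologue pushed ['r0', 'r2'] at ['0x9c', '0x9b']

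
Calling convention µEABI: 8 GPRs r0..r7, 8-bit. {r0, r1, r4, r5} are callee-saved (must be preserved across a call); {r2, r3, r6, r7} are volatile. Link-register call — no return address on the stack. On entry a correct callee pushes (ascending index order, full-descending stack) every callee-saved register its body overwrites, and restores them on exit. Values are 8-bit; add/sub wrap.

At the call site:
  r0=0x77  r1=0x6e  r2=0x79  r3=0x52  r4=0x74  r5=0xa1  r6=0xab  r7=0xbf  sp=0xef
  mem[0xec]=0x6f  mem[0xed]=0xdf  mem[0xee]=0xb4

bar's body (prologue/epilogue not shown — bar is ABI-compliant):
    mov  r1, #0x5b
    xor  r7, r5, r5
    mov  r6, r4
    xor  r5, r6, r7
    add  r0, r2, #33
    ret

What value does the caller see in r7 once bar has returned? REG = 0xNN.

REG = 0x00

prologue: push r0 -> mem[0xee]=0x77, sp=0xee
prologue: push r1 -> mem[0xed]=0x6e, sp=0xed
prologue: push r5 -> mem[0xec]=0xa1, sp=0xec
body[0] mov  r1, #0x5b -> r1=0x5b
body[1] xor  r7, r5, r5 -> r7=0x00
body[2] mov  r6, r4 -> r6=0x74
body[3] xor  r5, r6, r7 -> r5=0x74
body[4] add  r0, r2, #33 -> r0=0x9a
epilogue: pop r5=0xa1, sp=0xed
epilogue: pop r1=0x6e, sp=0xee
epilogue: pop r0=0x77, sp=0xef
r7 is caller-saved -> body value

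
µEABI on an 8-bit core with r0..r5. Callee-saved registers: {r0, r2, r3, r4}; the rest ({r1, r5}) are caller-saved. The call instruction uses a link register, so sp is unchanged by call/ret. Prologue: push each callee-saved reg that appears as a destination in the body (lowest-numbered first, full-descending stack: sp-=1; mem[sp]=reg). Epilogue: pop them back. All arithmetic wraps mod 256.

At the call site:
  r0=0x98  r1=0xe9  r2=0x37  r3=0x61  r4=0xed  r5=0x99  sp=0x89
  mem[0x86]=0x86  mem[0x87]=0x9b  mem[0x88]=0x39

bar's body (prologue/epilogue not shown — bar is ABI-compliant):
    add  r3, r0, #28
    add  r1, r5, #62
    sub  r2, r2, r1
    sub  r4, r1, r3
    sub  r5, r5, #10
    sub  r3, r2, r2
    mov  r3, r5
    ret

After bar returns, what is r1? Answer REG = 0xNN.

REG = 0xd7

prologue: push r2 -> mem[0x88]=0x37, sp=0x88
prologue: push r3 -> mem[0x87]=0x61, sp=0x87
prologue: push r4 -> mem[0x86]=0xed, sp=0x86
body[0] add  r3, r0, #28 -> r3=0xb4
body[1] add  r1, r5, #62 -> r1=0xd7
body[2] sub  r2, r2, r1 -> r2=0x60
body[3] sub  r4, r1, r3 -> r4=0x23
body[4] sub  r5, r5, #10 -> r5=0x8f
body[5] sub  r3, r2, r2 -> r3=0x00
body[6] mov  r3, r5 -> r3=0x8f
epilogue: pop r4=0xed, sp=0x87
epilogue: pop r3=0x61, sp=0x88
epilogue: pop r2=0x37, sp=0x89
r1 is caller-saved -> body value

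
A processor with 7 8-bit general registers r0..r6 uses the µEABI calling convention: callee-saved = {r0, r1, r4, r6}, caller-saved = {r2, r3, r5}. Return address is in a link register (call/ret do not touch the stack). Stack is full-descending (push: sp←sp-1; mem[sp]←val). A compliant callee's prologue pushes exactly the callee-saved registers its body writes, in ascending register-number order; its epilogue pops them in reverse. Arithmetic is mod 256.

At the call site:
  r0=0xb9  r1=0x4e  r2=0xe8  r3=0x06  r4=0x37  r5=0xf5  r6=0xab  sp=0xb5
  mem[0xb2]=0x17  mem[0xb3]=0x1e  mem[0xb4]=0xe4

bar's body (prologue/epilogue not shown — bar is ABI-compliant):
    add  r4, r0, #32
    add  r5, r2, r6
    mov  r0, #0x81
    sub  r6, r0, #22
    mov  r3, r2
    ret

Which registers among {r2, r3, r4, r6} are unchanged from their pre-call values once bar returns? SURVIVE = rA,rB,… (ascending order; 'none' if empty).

SURVIVE = r2,r4,r6

prologue: push r0 -> mem[0xb4]=0xb9, sp=0xb4
prologue: push r4 -> mem[0xb3]=0x37, sp=0xb3
prologue: push r6 -> mem[0xb2]=0xab, sp=0xb2
body[0] add  r4, r0, #32 -> r4=0xd9
body[1] add  r5, r2, r6 -> r5=0x93
body[2] mov  r0, #0x81 -> r0=0x81
body[3] sub  r6, r0, #22 -> r6=0x6b
body[4] mov  r3, r2 -> r3=0xe8
epilogue: pop r6=0xab, sp=0xb3
epilogue: pop r4=0x37, sp=0xb4
epilogue: pop r0=0xb9, sp=0xb5
r2: caller-saved, written=False
r3: caller-saved, written=True
r4: callee-saved, written=True
r6: callee-saved, written=True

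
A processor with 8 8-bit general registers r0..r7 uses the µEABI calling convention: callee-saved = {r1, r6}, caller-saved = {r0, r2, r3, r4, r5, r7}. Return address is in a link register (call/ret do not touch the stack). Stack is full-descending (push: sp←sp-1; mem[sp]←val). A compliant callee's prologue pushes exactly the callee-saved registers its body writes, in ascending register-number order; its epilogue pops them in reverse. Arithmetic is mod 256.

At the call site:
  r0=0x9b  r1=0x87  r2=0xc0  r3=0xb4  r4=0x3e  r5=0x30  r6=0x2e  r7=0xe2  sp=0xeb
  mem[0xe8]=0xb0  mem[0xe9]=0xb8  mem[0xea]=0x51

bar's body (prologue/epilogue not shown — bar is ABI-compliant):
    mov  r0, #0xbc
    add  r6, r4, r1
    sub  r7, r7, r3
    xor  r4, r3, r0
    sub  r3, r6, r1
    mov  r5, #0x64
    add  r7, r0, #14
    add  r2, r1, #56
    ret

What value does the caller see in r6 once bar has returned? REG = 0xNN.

prologue: push r6 -> mem[0xea]=0x2e, sp=0xea
body[0] mov  r0, #0xbc -> r0=0xbc
body[1] add  r6, r4, r1 -> r6=0xc5
body[2] sub  r7, r7, r3 -> r7=0x2e
body[3] xor  r4, r3, r0 -> r4=0x08
body[4] sub  r3, r6, r1 -> r3=0x3e
body[5] mov  r5, #0x64 -> r5=0x64
body[6] add  r7, r0, #14 -> r7=0xca
body[7] add  r2, r1, #56 -> r2=0xbf
epilogue: pop r6=0x2e, sp=0xeb
r6 is callee-saved -> restored

REG = 0x2e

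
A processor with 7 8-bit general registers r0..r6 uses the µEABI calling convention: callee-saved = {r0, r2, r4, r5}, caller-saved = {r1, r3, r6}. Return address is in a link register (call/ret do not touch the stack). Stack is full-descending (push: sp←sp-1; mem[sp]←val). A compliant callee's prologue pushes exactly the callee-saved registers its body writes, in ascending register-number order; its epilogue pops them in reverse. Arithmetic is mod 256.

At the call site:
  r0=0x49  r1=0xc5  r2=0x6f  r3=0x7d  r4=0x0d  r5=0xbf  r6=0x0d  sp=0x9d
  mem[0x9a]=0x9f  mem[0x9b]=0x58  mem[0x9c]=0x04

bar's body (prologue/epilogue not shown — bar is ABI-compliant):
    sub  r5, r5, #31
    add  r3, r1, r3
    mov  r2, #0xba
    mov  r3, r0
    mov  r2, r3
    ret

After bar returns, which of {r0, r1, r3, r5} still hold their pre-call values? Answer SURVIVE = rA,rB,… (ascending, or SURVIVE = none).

SURVIVE = r0,r1,r5

prologue: push r2 -> mem[0x9c]=0x6f, sp=0x9c
prologue: push r5 -> mem[0x9b]=0xbf, sp=0x9b
body[0] sub  r5, r5, #31 -> r5=0xa0
body[1] add  r3, r1, r3 -> r3=0x42
body[2] mov  r2, #0xba -> r2=0xba
body[3] mov  r3, r0 -> r3=0x49
body[4] mov  r2, r3 -> r2=0x49
epilogue: pop r5=0xbf, sp=0x9c
epilogue: pop r2=0x6f, sp=0x9d
r0: callee-saved, written=False
r1: caller-saved, written=False
r3: caller-saved, written=True
r5: callee-saved, written=True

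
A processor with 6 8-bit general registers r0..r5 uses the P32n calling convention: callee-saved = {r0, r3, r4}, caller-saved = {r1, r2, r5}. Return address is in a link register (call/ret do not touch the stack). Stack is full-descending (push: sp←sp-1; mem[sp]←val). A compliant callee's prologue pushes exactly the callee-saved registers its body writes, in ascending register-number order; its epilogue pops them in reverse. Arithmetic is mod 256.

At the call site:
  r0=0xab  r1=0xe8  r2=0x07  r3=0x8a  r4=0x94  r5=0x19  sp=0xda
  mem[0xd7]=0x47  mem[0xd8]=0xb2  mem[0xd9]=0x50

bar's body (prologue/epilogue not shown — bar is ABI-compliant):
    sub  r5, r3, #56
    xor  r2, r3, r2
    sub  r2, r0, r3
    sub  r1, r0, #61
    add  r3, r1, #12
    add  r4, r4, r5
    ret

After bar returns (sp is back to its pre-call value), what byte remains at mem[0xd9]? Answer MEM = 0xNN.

MEM = 0x8a

prologue: push r3 → mem[0xd9]=0x8a, sp=0xd9
prologue: push r4 → mem[0xd8]=0x94, sp=0xd8
body[0] sub  r5, r3, #56 → r5=0x52
body[1] xor  r2, r3, r2 → r2=0x8d
body[2] sub  r2, r0, r3 → r2=0x21
body[3] sub  r1, r0, #61 → r1=0x6e
body[4] add  r3, r1, #12 → r3=0x7a
body[5] add  r4, r4, r5 → r4=0xe6
epilogue: pop r4=0x94, sp=0xd9
epilogue: pop r3=0x8a, sp=0xda
prologue pushed ['r3', 'r4'] at ['0xd9', '0xd8']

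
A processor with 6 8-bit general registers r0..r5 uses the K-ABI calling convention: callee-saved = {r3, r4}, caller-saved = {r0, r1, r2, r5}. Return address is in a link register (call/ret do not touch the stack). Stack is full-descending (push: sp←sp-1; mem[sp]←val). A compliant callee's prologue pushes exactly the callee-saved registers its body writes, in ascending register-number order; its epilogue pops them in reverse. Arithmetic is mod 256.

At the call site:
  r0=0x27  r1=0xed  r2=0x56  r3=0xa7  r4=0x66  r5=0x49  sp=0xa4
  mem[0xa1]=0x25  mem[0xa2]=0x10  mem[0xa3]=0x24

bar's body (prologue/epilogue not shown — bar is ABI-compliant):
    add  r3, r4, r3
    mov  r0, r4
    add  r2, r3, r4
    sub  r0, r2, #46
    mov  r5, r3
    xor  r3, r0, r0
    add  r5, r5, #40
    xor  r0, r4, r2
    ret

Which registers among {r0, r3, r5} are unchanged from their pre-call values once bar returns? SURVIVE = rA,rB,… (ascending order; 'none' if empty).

SURVIVE = r3

prologue: push r3 → mem[0xa3]=0xa7, sp=0xa3
body[0] add  r3, r4, r3 → r3=0x0d
body[1] mov  r0, r4 → r0=0x66
body[2] add  r2, r3, r4 → r2=0x73
body[3] sub  r0, r2, #46 → r0=0x45
body[4] mov  r5, r3 → r5=0x0d
body[5] xor  r3, r0, r0 → r3=0x00
body[6] add  r5, r5, #40 → r5=0x35
body[7] xor  r0, r4, r2 → r0=0x15
epilogue: pop r3=0xa7, sp=0xa4
r0: caller-saved, written=True
r3: callee-saved, written=True
r5: caller-saved, written=True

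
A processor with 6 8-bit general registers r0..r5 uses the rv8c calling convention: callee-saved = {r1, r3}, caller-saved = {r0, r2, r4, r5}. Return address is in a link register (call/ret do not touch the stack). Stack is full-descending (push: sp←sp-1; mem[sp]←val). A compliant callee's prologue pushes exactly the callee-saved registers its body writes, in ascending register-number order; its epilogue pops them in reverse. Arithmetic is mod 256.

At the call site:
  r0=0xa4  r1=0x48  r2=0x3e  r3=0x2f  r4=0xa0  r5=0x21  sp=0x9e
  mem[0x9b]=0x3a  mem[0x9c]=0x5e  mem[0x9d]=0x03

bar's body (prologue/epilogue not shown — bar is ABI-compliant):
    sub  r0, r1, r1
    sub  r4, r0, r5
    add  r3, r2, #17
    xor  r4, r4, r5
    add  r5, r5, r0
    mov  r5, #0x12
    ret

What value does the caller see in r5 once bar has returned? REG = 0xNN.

prologue: push r3 → mem[0x9d]=0x2f, sp=0x9d
body[0] sub  r0, r1, r1 → r0=0x00
body[1] sub  r4, r0, r5 → r4=0xdf
body[2] add  r3, r2, #17 → r3=0x4f
body[3] xor  r4, r4, r5 → r4=0xfe
body[4] add  r5, r5, r0 → r5=0x21
body[5] mov  r5, #0x12 → r5=0x12
epilogue: pop r3=0x2f, sp=0x9e
r5 is caller-saved → body value

REG = 0x12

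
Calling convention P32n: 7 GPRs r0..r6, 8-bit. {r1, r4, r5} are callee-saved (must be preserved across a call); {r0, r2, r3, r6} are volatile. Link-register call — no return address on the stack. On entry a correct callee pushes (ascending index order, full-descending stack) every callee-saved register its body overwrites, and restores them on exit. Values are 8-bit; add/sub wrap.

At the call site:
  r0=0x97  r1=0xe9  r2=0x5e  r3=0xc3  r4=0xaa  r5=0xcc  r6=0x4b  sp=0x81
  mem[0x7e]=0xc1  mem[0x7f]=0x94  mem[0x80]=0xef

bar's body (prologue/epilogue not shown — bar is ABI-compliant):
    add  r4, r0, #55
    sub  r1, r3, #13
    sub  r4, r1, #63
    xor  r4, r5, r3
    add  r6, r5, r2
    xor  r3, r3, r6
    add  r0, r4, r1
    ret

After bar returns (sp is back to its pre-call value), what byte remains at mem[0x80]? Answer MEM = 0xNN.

prologue: push r1 -> mem[0x80]=0xe9, sp=0x80
prologue: push r4 -> mem[0x7f]=0xaa, sp=0x7f
body[0] add  r4, r0, #55 -> r4=0xce
body[1] sub  r1, r3, #13 -> r1=0xb6
body[2] sub  r4, r1, #63 -> r4=0x77
body[3] xor  r4, r5, r3 -> r4=0x0f
body[4] add  r6, r5, r2 -> r6=0x2a
body[5] xor  r3, r3, r6 -> r3=0xe9
body[6] add  r0, r4, r1 -> r0=0xc5
epilogue: pop r4=0xaa, sp=0x80
epilogue: pop r1=0xe9, sp=0x81
prologue pushed ['r1', 'r4'] at ['0x80', '0x7f']

MEM = 0xe9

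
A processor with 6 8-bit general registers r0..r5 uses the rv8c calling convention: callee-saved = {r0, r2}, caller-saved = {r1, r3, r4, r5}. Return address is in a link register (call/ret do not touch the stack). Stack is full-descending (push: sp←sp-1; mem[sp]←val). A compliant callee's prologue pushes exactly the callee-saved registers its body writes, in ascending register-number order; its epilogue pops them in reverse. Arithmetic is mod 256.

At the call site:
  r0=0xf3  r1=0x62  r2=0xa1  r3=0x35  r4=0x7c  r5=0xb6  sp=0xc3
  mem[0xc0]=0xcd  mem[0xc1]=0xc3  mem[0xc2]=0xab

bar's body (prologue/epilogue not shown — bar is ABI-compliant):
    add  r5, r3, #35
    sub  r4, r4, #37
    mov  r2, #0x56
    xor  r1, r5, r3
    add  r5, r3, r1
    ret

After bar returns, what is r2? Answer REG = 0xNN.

REG = 0xa1

prologue: push r2 → mem[0xc2]=0xa1, sp=0xc2
body[0] add  r5, r3, #35 → r5=0x58
body[1] sub  r4, r4, #37 → r4=0x57
body[2] mov  r2, #0x56 → r2=0x56
body[3] xor  r1, r5, r3 → r1=0x6d
body[4] add  r5, r3, r1 → r5=0xa2
epilogue: pop r2=0xa1, sp=0xc3
r2 is callee-saved → restored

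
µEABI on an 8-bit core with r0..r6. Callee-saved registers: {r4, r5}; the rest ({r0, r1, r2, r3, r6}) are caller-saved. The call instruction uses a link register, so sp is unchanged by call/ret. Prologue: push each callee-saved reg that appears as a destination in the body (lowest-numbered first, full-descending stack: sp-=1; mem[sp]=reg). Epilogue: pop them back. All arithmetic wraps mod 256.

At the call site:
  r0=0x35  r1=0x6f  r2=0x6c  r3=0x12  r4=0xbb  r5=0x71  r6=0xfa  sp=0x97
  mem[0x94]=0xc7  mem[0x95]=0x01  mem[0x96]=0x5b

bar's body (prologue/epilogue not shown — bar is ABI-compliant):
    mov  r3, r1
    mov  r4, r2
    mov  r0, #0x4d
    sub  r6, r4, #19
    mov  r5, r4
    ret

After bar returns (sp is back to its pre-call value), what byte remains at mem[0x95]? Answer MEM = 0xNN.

prologue: push r4 → mem[0x96]=0xbb, sp=0x96
prologue: push r5 → mem[0x95]=0x71, sp=0x95
body[0] mov  r3, r1 → r3=0x6f
body[1] mov  r4, r2 → r4=0x6c
body[2] mov  r0, #0x4d → r0=0x4d
body[3] sub  r6, r4, #19 → r6=0x59
body[4] mov  r5, r4 → r5=0x6c
epilogue: pop r5=0x71, sp=0x96
epilogue: pop r4=0xbb, sp=0x97
prologue pushed ['r4', 'r5'] at ['0x96', '0x95']

MEM = 0x71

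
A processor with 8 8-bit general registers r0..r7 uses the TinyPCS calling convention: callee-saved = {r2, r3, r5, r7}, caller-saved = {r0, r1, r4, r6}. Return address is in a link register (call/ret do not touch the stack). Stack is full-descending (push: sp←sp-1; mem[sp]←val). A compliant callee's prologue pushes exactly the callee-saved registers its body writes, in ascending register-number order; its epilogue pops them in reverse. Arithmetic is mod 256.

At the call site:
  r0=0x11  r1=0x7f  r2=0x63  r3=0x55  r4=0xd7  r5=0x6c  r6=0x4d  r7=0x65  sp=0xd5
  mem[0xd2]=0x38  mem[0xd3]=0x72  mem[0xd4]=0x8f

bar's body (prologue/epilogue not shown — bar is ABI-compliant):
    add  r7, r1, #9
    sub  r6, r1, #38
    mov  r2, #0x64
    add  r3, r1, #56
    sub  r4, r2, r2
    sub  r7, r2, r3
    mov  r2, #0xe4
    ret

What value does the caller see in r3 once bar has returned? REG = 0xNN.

REG = 0x55

prologue: push r2 → mem[0xd4]=0x63, sp=0xd4
prologue: push r3 → mem[0xd3]=0x55, sp=0xd3
prologue: push r7 → mem[0xd2]=0x65, sp=0xd2
body[0] add  r7, r1, #9 → r7=0x88
body[1] sub  r6, r1, #38 → r6=0x59
body[2] mov  r2, #0x64 → r2=0x64
body[3] add  r3, r1, #56 → r3=0xb7
body[4] sub  r4, r2, r2 → r4=0x00
body[5] sub  r7, r2, r3 → r7=0xad
body[6] mov  r2, #0xe4 → r2=0xe4
epilogue: pop r7=0x65, sp=0xd3
epilogue: pop r3=0x55, sp=0xd4
epilogue: pop r2=0x63, sp=0xd5
r3 is callee-saved → restored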